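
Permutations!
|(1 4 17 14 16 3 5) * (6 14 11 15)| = |(1 4 17 11 15 6 14 16 3 5)| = 10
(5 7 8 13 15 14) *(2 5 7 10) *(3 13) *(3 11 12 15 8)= (2 5 10)(3 13 8 11 12 15 14 7)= [0, 1, 5, 13, 4, 10, 6, 3, 11, 9, 2, 12, 15, 8, 7, 14]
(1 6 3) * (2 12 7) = (1 6 3)(2 12 7) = [0, 6, 12, 1, 4, 5, 3, 2, 8, 9, 10, 11, 7]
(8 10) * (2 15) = (2 15)(8 10) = [0, 1, 15, 3, 4, 5, 6, 7, 10, 9, 8, 11, 12, 13, 14, 2]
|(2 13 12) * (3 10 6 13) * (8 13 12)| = |(2 3 10 6 12)(8 13)| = 10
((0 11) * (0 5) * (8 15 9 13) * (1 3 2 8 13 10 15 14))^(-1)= (0 5 11)(1 14 8 2 3)(9 15 10)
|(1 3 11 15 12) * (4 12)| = |(1 3 11 15 4 12)| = 6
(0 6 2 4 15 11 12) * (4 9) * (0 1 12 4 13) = (0 6 2 9 13)(1 12)(4 15 11) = [6, 12, 9, 3, 15, 5, 2, 7, 8, 13, 10, 4, 1, 0, 14, 11]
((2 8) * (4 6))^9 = (2 8)(4 6)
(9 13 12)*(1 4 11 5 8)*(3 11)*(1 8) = (1 4 3 11 5)(9 13 12) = [0, 4, 2, 11, 3, 1, 6, 7, 8, 13, 10, 5, 9, 12]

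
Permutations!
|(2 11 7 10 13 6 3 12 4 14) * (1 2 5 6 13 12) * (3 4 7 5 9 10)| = |(1 2 11 5 6 4 14 9 10 12 7 3)| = 12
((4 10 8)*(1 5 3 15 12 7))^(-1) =((1 5 3 15 12 7)(4 10 8))^(-1) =(1 7 12 15 3 5)(4 8 10)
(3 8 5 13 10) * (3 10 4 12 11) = [0, 1, 2, 8, 12, 13, 6, 7, 5, 9, 10, 3, 11, 4] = (3 8 5 13 4 12 11)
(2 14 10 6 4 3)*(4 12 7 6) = [0, 1, 14, 2, 3, 5, 12, 6, 8, 9, 4, 11, 7, 13, 10] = (2 14 10 4 3)(6 12 7)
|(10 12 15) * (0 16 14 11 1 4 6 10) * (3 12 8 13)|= 13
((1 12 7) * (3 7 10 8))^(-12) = (12)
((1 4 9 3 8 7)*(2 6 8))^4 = (1 2)(3 7)(4 6)(8 9)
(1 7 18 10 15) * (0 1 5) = (0 1 7 18 10 15 5) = [1, 7, 2, 3, 4, 0, 6, 18, 8, 9, 15, 11, 12, 13, 14, 5, 16, 17, 10]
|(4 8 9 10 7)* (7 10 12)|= 5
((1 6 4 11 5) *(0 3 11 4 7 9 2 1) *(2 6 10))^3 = ((0 3 11 5)(1 10 2)(6 7 9))^3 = (0 5 11 3)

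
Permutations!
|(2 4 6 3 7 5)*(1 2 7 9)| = 6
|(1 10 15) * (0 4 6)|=3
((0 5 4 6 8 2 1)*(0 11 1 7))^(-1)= ((0 5 4 6 8 2 7)(1 11))^(-1)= (0 7 2 8 6 4 5)(1 11)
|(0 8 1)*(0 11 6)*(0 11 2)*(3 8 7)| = 6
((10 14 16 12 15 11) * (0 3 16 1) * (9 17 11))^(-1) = ((0 3 16 12 15 9 17 11 10 14 1))^(-1) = (0 1 14 10 11 17 9 15 12 16 3)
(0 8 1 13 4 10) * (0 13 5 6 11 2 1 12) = (0 8 12)(1 5 6 11 2)(4 10 13) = [8, 5, 1, 3, 10, 6, 11, 7, 12, 9, 13, 2, 0, 4]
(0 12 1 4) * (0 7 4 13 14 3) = [12, 13, 2, 0, 7, 5, 6, 4, 8, 9, 10, 11, 1, 14, 3] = (0 12 1 13 14 3)(4 7)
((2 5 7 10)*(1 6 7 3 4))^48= ((1 6 7 10 2 5 3 4))^48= (10)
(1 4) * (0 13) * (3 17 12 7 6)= [13, 4, 2, 17, 1, 5, 3, 6, 8, 9, 10, 11, 7, 0, 14, 15, 16, 12]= (0 13)(1 4)(3 17 12 7 6)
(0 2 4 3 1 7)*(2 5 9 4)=(0 5 9 4 3 1 7)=[5, 7, 2, 1, 3, 9, 6, 0, 8, 4]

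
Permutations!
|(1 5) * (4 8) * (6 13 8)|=|(1 5)(4 6 13 8)|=4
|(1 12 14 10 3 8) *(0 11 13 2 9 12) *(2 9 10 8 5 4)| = |(0 11 13 9 12 14 8 1)(2 10 3 5 4)| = 40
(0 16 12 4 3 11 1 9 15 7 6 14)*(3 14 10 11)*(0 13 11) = [16, 9, 2, 3, 14, 5, 10, 6, 8, 15, 0, 1, 4, 11, 13, 7, 12] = (0 16 12 4 14 13 11 1 9 15 7 6 10)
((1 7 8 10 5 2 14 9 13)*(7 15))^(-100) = ((1 15 7 8 10 5 2 14 9 13))^(-100) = (15)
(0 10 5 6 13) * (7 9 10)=(0 7 9 10 5 6 13)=[7, 1, 2, 3, 4, 6, 13, 9, 8, 10, 5, 11, 12, 0]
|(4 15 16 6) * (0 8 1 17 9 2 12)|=28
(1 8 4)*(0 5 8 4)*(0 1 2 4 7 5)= (1 7 5 8)(2 4)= [0, 7, 4, 3, 2, 8, 6, 5, 1]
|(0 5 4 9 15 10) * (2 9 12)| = |(0 5 4 12 2 9 15 10)| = 8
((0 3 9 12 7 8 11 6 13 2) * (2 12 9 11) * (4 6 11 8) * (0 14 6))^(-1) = ((0 3 8 2 14 6 13 12 7 4))^(-1) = (0 4 7 12 13 6 14 2 8 3)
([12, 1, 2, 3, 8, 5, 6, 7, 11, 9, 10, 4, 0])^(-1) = [12, 1, 2, 3, 11, 5, 6, 7, 4, 9, 10, 8, 0]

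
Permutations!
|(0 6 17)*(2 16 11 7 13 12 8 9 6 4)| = |(0 4 2 16 11 7 13 12 8 9 6 17)| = 12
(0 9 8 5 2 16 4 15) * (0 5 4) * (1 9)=(0 1 9 8 4 15 5 2 16)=[1, 9, 16, 3, 15, 2, 6, 7, 4, 8, 10, 11, 12, 13, 14, 5, 0]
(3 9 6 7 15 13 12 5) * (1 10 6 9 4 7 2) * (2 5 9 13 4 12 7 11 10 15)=(1 15 4 11 10 6 5 3 12 9 13 7 2)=[0, 15, 1, 12, 11, 3, 5, 2, 8, 13, 6, 10, 9, 7, 14, 4]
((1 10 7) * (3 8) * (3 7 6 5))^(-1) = ((1 10 6 5 3 8 7))^(-1) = (1 7 8 3 5 6 10)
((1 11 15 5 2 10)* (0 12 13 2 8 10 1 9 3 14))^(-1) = ((0 12 13 2 1 11 15 5 8 10 9 3 14))^(-1) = (0 14 3 9 10 8 5 15 11 1 2 13 12)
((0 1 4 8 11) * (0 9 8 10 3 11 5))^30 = (0 10 9)(1 3 8)(4 11 5)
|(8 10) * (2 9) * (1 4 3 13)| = 4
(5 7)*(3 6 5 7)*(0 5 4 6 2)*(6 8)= (0 5 3 2)(4 8 6)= [5, 1, 0, 2, 8, 3, 4, 7, 6]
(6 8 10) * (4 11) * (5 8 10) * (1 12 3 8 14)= [0, 12, 2, 8, 11, 14, 10, 7, 5, 9, 6, 4, 3, 13, 1]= (1 12 3 8 5 14)(4 11)(6 10)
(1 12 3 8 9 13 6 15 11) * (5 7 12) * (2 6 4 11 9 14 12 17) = (1 5 7 17 2 6 15 9 13 4 11)(3 8 14 12) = [0, 5, 6, 8, 11, 7, 15, 17, 14, 13, 10, 1, 3, 4, 12, 9, 16, 2]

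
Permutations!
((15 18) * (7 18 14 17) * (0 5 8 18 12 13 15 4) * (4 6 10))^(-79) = (0 10 18 5 4 6 8)(7 17 14 15 13 12)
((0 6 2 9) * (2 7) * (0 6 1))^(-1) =(0 1)(2 7 6 9)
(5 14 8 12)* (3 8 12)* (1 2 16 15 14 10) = (1 2 16 15 14 12 5 10)(3 8) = [0, 2, 16, 8, 4, 10, 6, 7, 3, 9, 1, 11, 5, 13, 12, 14, 15]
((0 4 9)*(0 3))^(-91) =((0 4 9 3))^(-91) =(0 4 9 3)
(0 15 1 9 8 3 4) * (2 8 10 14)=(0 15 1 9 10 14 2 8 3 4)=[15, 9, 8, 4, 0, 5, 6, 7, 3, 10, 14, 11, 12, 13, 2, 1]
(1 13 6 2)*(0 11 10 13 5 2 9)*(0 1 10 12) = (0 11 12)(1 5 2 10 13 6 9) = [11, 5, 10, 3, 4, 2, 9, 7, 8, 1, 13, 12, 0, 6]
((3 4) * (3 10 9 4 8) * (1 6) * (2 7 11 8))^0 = (11) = ((1 6)(2 7 11 8 3)(4 10 9))^0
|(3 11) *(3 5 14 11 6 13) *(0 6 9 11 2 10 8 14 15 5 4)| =|(0 6 13 3 9 11 4)(2 10 8 14)(5 15)| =28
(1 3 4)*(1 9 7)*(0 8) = (0 8)(1 3 4 9 7) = [8, 3, 2, 4, 9, 5, 6, 1, 0, 7]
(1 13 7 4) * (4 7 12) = [0, 13, 2, 3, 1, 5, 6, 7, 8, 9, 10, 11, 4, 12] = (1 13 12 4)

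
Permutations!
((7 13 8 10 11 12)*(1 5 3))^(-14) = (1 5 3)(7 11 8)(10 13 12)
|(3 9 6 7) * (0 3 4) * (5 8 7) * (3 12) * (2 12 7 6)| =12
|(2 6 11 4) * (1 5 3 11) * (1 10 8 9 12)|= |(1 5 3 11 4 2 6 10 8 9 12)|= 11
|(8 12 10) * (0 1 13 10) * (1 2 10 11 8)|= |(0 2 10 1 13 11 8 12)|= 8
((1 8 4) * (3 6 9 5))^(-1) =(1 4 8)(3 5 9 6)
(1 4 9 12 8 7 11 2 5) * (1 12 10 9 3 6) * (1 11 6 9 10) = (1 4 3 9)(2 5 12 8 7 6 11) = [0, 4, 5, 9, 3, 12, 11, 6, 7, 1, 10, 2, 8]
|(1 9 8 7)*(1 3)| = |(1 9 8 7 3)| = 5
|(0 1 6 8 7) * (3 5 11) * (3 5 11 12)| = 20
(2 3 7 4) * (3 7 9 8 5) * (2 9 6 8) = (2 7 4 9)(3 6 8 5) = [0, 1, 7, 6, 9, 3, 8, 4, 5, 2]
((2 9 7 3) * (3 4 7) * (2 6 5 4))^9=(2 3 5 7 9 6 4)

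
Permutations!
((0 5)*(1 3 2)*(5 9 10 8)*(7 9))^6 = (10)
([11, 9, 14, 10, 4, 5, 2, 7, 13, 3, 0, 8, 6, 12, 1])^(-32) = (0 12 1)(2 3 8)(6 9 11)(10 13 14)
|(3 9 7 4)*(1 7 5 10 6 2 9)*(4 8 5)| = |(1 7 8 5 10 6 2 9 4 3)| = 10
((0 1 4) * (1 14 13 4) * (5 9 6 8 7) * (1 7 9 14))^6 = (0 4 13 14 5 7 1)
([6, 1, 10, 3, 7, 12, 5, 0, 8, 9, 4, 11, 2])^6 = [4, 1, 5, 3, 2, 0, 7, 10, 8, 9, 12, 11, 6]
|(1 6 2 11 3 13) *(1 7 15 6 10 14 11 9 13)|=|(1 10 14 11 3)(2 9 13 7 15 6)|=30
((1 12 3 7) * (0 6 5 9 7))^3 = ((0 6 5 9 7 1 12 3))^3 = (0 9 12 6 7 3 5 1)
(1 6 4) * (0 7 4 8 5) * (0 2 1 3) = (0 7 4 3)(1 6 8 5 2) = [7, 6, 1, 0, 3, 2, 8, 4, 5]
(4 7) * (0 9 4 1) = (0 9 4 7 1) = [9, 0, 2, 3, 7, 5, 6, 1, 8, 4]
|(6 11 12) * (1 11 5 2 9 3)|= 8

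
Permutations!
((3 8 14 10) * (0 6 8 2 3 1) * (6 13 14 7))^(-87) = ((0 13 14 10 1)(2 3)(6 8 7))^(-87) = (0 10 13 1 14)(2 3)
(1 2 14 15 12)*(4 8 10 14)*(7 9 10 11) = (1 2 4 8 11 7 9 10 14 15 12) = [0, 2, 4, 3, 8, 5, 6, 9, 11, 10, 14, 7, 1, 13, 15, 12]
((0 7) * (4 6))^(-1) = (0 7)(4 6)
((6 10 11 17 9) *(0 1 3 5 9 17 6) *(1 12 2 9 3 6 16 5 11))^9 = ((17)(0 12 2 9)(1 6 10)(3 11 16 5))^9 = (17)(0 12 2 9)(3 11 16 5)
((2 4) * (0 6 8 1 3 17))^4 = (0 3 8)(1 6 17)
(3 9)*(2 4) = (2 4)(3 9) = [0, 1, 4, 9, 2, 5, 6, 7, 8, 3]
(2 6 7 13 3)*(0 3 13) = (13)(0 3 2 6 7) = [3, 1, 6, 2, 4, 5, 7, 0, 8, 9, 10, 11, 12, 13]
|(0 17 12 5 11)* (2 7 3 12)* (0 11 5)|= 6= |(0 17 2 7 3 12)|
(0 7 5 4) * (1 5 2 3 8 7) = (0 1 5 4)(2 3 8 7) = [1, 5, 3, 8, 0, 4, 6, 2, 7]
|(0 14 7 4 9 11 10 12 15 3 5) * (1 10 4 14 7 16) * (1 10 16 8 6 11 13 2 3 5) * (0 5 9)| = 63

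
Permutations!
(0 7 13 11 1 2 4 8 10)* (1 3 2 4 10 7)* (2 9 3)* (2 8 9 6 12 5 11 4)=[1, 2, 10, 6, 9, 11, 12, 13, 7, 3, 0, 8, 5, 4]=(0 1 2 10)(3 6 12 5 11 8 7 13 4 9)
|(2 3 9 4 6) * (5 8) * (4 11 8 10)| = |(2 3 9 11 8 5 10 4 6)| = 9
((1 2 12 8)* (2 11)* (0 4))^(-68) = (1 2 8 11 12) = ((0 4)(1 11 2 12 8))^(-68)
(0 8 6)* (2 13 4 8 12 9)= [12, 1, 13, 3, 8, 5, 0, 7, 6, 2, 10, 11, 9, 4]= (0 12 9 2 13 4 8 6)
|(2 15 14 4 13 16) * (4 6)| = 7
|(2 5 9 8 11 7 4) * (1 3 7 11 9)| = 6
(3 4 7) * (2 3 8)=(2 3 4 7 8)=[0, 1, 3, 4, 7, 5, 6, 8, 2]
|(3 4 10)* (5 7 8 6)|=12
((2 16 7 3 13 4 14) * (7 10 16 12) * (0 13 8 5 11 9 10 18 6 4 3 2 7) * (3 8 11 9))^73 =(0 5 16 4 2 13 9 18 14 12 8 10 6 7)(3 11)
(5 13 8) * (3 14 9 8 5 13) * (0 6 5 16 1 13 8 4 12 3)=(0 6 5)(1 13 16)(3 14 9 4 12)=[6, 13, 2, 14, 12, 0, 5, 7, 8, 4, 10, 11, 3, 16, 9, 15, 1]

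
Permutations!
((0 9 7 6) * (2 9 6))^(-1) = (0 6)(2 7 9)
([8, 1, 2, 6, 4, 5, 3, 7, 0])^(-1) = [8, 1, 2, 6, 4, 5, 3, 7, 0]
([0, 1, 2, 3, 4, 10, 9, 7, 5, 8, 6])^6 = [0, 1, 2, 3, 4, 10, 9, 7, 5, 8, 6]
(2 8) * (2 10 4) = (2 8 10 4) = [0, 1, 8, 3, 2, 5, 6, 7, 10, 9, 4]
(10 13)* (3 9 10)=(3 9 10 13)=[0, 1, 2, 9, 4, 5, 6, 7, 8, 10, 13, 11, 12, 3]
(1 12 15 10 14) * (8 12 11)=[0, 11, 2, 3, 4, 5, 6, 7, 12, 9, 14, 8, 15, 13, 1, 10]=(1 11 8 12 15 10 14)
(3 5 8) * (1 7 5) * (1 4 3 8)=[0, 7, 2, 4, 3, 1, 6, 5, 8]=(8)(1 7 5)(3 4)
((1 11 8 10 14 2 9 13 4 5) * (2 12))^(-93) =(1 2 11 9 8 13 10 4 14 5 12)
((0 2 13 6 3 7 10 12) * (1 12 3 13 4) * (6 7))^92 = ((0 2 4 1 12)(3 6 13 7 10))^92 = (0 4 12 2 1)(3 13 10 6 7)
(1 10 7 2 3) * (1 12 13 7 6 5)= (1 10 6 5)(2 3 12 13 7)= [0, 10, 3, 12, 4, 1, 5, 2, 8, 9, 6, 11, 13, 7]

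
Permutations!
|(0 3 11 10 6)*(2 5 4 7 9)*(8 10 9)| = |(0 3 11 9 2 5 4 7 8 10 6)| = 11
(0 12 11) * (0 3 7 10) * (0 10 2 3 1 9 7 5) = [12, 9, 3, 5, 4, 0, 6, 2, 8, 7, 10, 1, 11] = (0 12 11 1 9 7 2 3 5)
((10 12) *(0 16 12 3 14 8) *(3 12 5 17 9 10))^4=(0 9 14 5 12)(3 16 10 8 17)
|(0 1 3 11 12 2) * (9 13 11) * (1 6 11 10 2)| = 10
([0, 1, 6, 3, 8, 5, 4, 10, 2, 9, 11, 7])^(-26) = [0, 1, 4, 3, 2, 5, 8, 10, 6, 9, 11, 7]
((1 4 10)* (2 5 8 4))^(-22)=(1 5 4)(2 8 10)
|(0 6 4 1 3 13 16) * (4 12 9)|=|(0 6 12 9 4 1 3 13 16)|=9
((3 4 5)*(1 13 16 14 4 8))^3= (1 14 3 13 4 8 16 5)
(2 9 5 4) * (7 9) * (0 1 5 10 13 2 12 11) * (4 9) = (0 1 5 9 10 13 2 7 4 12 11) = [1, 5, 7, 3, 12, 9, 6, 4, 8, 10, 13, 0, 11, 2]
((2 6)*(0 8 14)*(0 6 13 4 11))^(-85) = ((0 8 14 6 2 13 4 11))^(-85) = (0 6 4 8 2 11 14 13)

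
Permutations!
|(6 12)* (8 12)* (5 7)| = 6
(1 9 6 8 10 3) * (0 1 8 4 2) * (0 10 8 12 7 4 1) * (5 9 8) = (1 8 5 9 6)(2 10 3 12 7 4) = [0, 8, 10, 12, 2, 9, 1, 4, 5, 6, 3, 11, 7]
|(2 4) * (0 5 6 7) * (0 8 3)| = 6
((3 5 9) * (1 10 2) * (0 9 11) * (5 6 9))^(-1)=(0 11 5)(1 2 10)(3 9 6)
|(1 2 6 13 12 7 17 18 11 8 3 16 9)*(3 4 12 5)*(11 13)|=15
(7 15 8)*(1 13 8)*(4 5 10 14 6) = (1 13 8 7 15)(4 5 10 14 6) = [0, 13, 2, 3, 5, 10, 4, 15, 7, 9, 14, 11, 12, 8, 6, 1]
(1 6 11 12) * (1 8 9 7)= (1 6 11 12 8 9 7)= [0, 6, 2, 3, 4, 5, 11, 1, 9, 7, 10, 12, 8]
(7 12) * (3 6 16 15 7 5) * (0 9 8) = (0 9 8)(3 6 16 15 7 12 5) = [9, 1, 2, 6, 4, 3, 16, 12, 0, 8, 10, 11, 5, 13, 14, 7, 15]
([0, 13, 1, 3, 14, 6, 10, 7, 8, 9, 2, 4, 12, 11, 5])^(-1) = [0, 2, 10, 3, 11, 14, 5, 7, 8, 9, 6, 13, 12, 1, 4]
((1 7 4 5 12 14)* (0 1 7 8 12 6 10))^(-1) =(0 10 6 5 4 7 14 12 8 1)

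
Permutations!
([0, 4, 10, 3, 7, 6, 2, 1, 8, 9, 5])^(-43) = (1 7 4)(2 10 5 6)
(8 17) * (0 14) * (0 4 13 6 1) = (0 14 4 13 6 1)(8 17) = [14, 0, 2, 3, 13, 5, 1, 7, 17, 9, 10, 11, 12, 6, 4, 15, 16, 8]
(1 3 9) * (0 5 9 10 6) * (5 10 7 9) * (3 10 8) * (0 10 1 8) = [0, 1, 2, 7, 4, 5, 10, 9, 3, 8, 6] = (3 7 9 8)(6 10)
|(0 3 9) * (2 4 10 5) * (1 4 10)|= |(0 3 9)(1 4)(2 10 5)|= 6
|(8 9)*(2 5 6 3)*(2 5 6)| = 4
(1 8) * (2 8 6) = (1 6 2 8) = [0, 6, 8, 3, 4, 5, 2, 7, 1]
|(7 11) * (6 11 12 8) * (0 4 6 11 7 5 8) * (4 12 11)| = 6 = |(0 12)(4 6 7 11 5 8)|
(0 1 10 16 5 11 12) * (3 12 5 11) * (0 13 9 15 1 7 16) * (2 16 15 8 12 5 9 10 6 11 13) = [7, 6, 16, 5, 4, 3, 11, 15, 12, 8, 0, 9, 2, 10, 14, 1, 13] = (0 7 15 1 6 11 9 8 12 2 16 13 10)(3 5)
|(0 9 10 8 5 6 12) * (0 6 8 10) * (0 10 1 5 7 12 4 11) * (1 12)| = 28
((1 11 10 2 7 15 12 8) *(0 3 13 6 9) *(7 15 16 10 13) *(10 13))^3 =((0 3 7 16 13 6 9)(1 11 10 2 15 12 8))^3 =(0 16 9 7 6 3 13)(1 2 8 10 12 11 15)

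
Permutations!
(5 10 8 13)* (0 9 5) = [9, 1, 2, 3, 4, 10, 6, 7, 13, 5, 8, 11, 12, 0] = (0 9 5 10 8 13)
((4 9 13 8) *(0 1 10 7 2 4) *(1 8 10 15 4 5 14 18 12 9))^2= (1 4 15)(2 14 12 13 7 5 18 9 10)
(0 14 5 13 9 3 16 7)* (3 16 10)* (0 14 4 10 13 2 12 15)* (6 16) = (0 4 10 3 13 9 6 16 7 14 5 2 12 15) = [4, 1, 12, 13, 10, 2, 16, 14, 8, 6, 3, 11, 15, 9, 5, 0, 7]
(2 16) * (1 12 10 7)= [0, 12, 16, 3, 4, 5, 6, 1, 8, 9, 7, 11, 10, 13, 14, 15, 2]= (1 12 10 7)(2 16)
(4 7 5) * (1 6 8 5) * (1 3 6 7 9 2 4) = (1 7 3 6 8 5)(2 4 9) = [0, 7, 4, 6, 9, 1, 8, 3, 5, 2]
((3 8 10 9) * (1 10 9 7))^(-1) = (1 7 10)(3 9 8)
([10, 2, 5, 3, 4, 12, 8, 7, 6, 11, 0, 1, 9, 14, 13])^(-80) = (14)(1 9 5)(2 11 12)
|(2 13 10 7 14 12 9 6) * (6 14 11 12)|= 9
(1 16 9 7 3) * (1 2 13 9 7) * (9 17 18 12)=[0, 16, 13, 2, 4, 5, 6, 3, 8, 1, 10, 11, 9, 17, 14, 15, 7, 18, 12]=(1 16 7 3 2 13 17 18 12 9)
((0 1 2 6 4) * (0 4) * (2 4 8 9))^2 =(0 4 9 6 1 8 2)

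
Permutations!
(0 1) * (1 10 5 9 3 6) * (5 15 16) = (0 10 15 16 5 9 3 6 1) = [10, 0, 2, 6, 4, 9, 1, 7, 8, 3, 15, 11, 12, 13, 14, 16, 5]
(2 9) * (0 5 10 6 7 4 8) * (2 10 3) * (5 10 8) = (0 10 6 7 4 5 3 2 9 8) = [10, 1, 9, 2, 5, 3, 7, 4, 0, 8, 6]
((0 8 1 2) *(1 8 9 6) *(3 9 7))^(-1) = (0 2 1 6 9 3 7)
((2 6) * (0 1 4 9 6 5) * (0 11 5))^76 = (11)(0 6 4)(1 2 9)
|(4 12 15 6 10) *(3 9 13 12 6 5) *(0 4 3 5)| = 9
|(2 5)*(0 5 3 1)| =5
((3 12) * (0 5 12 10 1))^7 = (0 5 12 3 10 1)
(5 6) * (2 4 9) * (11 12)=(2 4 9)(5 6)(11 12)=[0, 1, 4, 3, 9, 6, 5, 7, 8, 2, 10, 12, 11]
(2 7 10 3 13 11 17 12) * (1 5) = (1 5)(2 7 10 3 13 11 17 12) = [0, 5, 7, 13, 4, 1, 6, 10, 8, 9, 3, 17, 2, 11, 14, 15, 16, 12]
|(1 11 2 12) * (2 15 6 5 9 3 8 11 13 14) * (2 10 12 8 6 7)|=|(1 13 14 10 12)(2 8 11 15 7)(3 6 5 9)|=20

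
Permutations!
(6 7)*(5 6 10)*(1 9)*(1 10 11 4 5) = [0, 9, 2, 3, 5, 6, 7, 11, 8, 10, 1, 4] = (1 9 10)(4 5 6 7 11)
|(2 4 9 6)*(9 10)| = 5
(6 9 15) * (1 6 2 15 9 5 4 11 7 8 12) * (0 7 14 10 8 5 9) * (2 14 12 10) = [7, 6, 15, 3, 11, 4, 9, 5, 10, 0, 8, 12, 1, 13, 2, 14] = (0 7 5 4 11 12 1 6 9)(2 15 14)(8 10)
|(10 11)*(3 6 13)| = 6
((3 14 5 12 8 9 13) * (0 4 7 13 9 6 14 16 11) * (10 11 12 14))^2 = ((0 4 7 13 3 16 12 8 6 10 11)(5 14))^2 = (0 7 3 12 6 11 4 13 16 8 10)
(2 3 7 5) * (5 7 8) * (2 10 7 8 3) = (5 10 7 8) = [0, 1, 2, 3, 4, 10, 6, 8, 5, 9, 7]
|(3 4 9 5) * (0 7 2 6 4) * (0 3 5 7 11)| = |(0 11)(2 6 4 9 7)| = 10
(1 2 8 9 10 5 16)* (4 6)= (1 2 8 9 10 5 16)(4 6)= [0, 2, 8, 3, 6, 16, 4, 7, 9, 10, 5, 11, 12, 13, 14, 15, 1]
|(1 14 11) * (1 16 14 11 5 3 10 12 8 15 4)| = 11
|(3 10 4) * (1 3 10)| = |(1 3)(4 10)| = 2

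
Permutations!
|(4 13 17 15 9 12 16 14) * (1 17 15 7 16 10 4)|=|(1 17 7 16 14)(4 13 15 9 12 10)|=30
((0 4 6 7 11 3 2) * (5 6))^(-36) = ((0 4 5 6 7 11 3 2))^(-36) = (0 7)(2 6)(3 5)(4 11)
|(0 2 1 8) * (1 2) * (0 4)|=4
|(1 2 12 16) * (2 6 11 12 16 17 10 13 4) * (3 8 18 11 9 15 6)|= 12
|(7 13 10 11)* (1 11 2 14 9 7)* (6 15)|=|(1 11)(2 14 9 7 13 10)(6 15)|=6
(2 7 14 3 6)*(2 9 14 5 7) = (3 6 9 14)(5 7) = [0, 1, 2, 6, 4, 7, 9, 5, 8, 14, 10, 11, 12, 13, 3]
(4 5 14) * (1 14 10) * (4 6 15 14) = (1 4 5 10)(6 15 14) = [0, 4, 2, 3, 5, 10, 15, 7, 8, 9, 1, 11, 12, 13, 6, 14]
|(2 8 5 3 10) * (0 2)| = 6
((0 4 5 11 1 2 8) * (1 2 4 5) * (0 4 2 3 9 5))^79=((1 2 8 4)(3 9 5 11))^79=(1 4 8 2)(3 11 5 9)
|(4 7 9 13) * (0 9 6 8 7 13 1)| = 6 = |(0 9 1)(4 13)(6 8 7)|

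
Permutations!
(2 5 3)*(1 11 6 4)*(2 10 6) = (1 11 2 5 3 10 6 4) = [0, 11, 5, 10, 1, 3, 4, 7, 8, 9, 6, 2]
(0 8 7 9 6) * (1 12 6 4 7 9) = (0 8 9 4 7 1 12 6) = [8, 12, 2, 3, 7, 5, 0, 1, 9, 4, 10, 11, 6]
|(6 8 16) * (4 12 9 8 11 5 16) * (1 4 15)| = 12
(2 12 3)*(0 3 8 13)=[3, 1, 12, 2, 4, 5, 6, 7, 13, 9, 10, 11, 8, 0]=(0 3 2 12 8 13)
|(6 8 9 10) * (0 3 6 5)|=7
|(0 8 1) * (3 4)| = 6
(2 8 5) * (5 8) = (8)(2 5) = [0, 1, 5, 3, 4, 2, 6, 7, 8]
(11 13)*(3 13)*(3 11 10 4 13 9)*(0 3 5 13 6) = (0 3 9 5 13 10 4 6) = [3, 1, 2, 9, 6, 13, 0, 7, 8, 5, 4, 11, 12, 10]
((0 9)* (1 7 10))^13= (0 9)(1 7 10)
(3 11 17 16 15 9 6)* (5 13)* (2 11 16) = (2 11 17)(3 16 15 9 6)(5 13) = [0, 1, 11, 16, 4, 13, 3, 7, 8, 6, 10, 17, 12, 5, 14, 9, 15, 2]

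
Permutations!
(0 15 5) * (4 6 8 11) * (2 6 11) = [15, 1, 6, 3, 11, 0, 8, 7, 2, 9, 10, 4, 12, 13, 14, 5] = (0 15 5)(2 6 8)(4 11)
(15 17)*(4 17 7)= (4 17 15 7)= [0, 1, 2, 3, 17, 5, 6, 4, 8, 9, 10, 11, 12, 13, 14, 7, 16, 15]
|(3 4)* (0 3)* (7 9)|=|(0 3 4)(7 9)|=6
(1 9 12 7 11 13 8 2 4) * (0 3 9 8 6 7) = (0 3 9 12)(1 8 2 4)(6 7 11 13) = [3, 8, 4, 9, 1, 5, 7, 11, 2, 12, 10, 13, 0, 6]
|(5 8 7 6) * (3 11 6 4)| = |(3 11 6 5 8 7 4)| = 7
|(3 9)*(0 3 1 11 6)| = 6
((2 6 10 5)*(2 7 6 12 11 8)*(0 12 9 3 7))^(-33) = ((0 12 11 8 2 9 3 7 6 10 5))^(-33) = (12)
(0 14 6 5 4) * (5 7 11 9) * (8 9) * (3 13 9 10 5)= (0 14 6 7 11 8 10 5 4)(3 13 9)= [14, 1, 2, 13, 0, 4, 7, 11, 10, 3, 5, 8, 12, 9, 6]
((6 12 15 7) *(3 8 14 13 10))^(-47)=(3 13 8 10 14)(6 12 15 7)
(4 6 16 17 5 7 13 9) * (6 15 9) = (4 15 9)(5 7 13 6 16 17) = [0, 1, 2, 3, 15, 7, 16, 13, 8, 4, 10, 11, 12, 6, 14, 9, 17, 5]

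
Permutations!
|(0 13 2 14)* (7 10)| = 4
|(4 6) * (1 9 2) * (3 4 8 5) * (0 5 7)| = |(0 5 3 4 6 8 7)(1 9 2)| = 21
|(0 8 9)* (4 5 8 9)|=|(0 9)(4 5 8)|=6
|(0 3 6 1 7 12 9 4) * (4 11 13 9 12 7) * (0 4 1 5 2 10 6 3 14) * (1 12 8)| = |(0 14)(1 12 8)(2 10 6 5)(9 11 13)| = 12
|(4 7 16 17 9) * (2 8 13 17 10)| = 9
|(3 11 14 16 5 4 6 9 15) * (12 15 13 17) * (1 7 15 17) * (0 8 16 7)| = |(0 8 16 5 4 6 9 13 1)(3 11 14 7 15)(12 17)| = 90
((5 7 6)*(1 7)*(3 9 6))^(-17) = (1 7 3 9 6 5)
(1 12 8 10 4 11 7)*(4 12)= (1 4 11 7)(8 10 12)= [0, 4, 2, 3, 11, 5, 6, 1, 10, 9, 12, 7, 8]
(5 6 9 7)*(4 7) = [0, 1, 2, 3, 7, 6, 9, 5, 8, 4] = (4 7 5 6 9)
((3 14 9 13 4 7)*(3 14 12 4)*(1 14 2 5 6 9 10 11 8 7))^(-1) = (1 4 12 3 13 9 6 5 2 7 8 11 10 14)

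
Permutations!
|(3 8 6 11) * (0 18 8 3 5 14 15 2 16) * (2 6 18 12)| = |(0 12 2 16)(5 14 15 6 11)(8 18)| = 20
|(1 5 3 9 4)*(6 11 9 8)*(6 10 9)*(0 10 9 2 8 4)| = 20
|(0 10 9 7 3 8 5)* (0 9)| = |(0 10)(3 8 5 9 7)| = 10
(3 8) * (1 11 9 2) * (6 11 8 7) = (1 8 3 7 6 11 9 2) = [0, 8, 1, 7, 4, 5, 11, 6, 3, 2, 10, 9]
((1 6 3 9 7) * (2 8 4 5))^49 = (1 7 9 3 6)(2 8 4 5)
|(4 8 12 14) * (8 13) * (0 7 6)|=15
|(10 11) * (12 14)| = 2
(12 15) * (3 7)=(3 7)(12 15)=[0, 1, 2, 7, 4, 5, 6, 3, 8, 9, 10, 11, 15, 13, 14, 12]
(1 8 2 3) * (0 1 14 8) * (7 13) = (0 1)(2 3 14 8)(7 13) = [1, 0, 3, 14, 4, 5, 6, 13, 2, 9, 10, 11, 12, 7, 8]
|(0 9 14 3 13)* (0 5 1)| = 7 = |(0 9 14 3 13 5 1)|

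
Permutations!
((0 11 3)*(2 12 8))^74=((0 11 3)(2 12 8))^74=(0 3 11)(2 8 12)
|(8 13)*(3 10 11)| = |(3 10 11)(8 13)| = 6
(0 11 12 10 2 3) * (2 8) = (0 11 12 10 8 2 3) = [11, 1, 3, 0, 4, 5, 6, 7, 2, 9, 8, 12, 10]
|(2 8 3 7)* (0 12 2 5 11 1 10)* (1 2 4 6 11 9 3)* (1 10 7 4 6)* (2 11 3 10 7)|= 12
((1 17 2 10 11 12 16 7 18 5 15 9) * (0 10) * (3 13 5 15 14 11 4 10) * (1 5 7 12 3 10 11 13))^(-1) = ((0 10 4 11 3 1 17 2)(5 14 13 7 18 15 9)(12 16))^(-1) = (0 2 17 1 3 11 4 10)(5 9 15 18 7 13 14)(12 16)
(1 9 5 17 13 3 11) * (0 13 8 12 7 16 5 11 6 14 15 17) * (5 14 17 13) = (0 5)(1 9 11)(3 6 17 8 12 7 16 14 15 13) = [5, 9, 2, 6, 4, 0, 17, 16, 12, 11, 10, 1, 7, 3, 15, 13, 14, 8]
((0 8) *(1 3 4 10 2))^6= ((0 8)(1 3 4 10 2))^6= (1 3 4 10 2)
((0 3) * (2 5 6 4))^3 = ((0 3)(2 5 6 4))^3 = (0 3)(2 4 6 5)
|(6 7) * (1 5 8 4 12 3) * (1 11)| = 14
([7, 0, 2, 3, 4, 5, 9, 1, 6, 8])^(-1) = (0 1 7)(6 8 9)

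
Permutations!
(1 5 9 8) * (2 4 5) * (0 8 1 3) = (0 8 3)(1 2 4 5 9) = [8, 2, 4, 0, 5, 9, 6, 7, 3, 1]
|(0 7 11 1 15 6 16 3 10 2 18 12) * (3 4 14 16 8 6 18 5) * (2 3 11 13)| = |(0 7 13 2 5 11 1 15 18 12)(3 10)(4 14 16)(6 8)| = 30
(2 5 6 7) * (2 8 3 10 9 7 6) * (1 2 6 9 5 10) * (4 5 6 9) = (1 2 10 6 4 5 9 7 8 3) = [0, 2, 10, 1, 5, 9, 4, 8, 3, 7, 6]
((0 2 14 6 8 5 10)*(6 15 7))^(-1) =((0 2 14 15 7 6 8 5 10))^(-1) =(0 10 5 8 6 7 15 14 2)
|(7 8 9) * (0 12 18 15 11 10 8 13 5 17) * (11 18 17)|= |(0 12 17)(5 11 10 8 9 7 13)(15 18)|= 42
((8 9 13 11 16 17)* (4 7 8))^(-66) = (4 16 13 8)(7 17 11 9)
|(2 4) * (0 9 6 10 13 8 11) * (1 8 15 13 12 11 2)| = 12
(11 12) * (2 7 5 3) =[0, 1, 7, 2, 4, 3, 6, 5, 8, 9, 10, 12, 11] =(2 7 5 3)(11 12)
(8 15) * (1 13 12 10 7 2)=(1 13 12 10 7 2)(8 15)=[0, 13, 1, 3, 4, 5, 6, 2, 15, 9, 7, 11, 10, 12, 14, 8]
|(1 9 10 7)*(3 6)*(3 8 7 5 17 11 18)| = |(1 9 10 5 17 11 18 3 6 8 7)| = 11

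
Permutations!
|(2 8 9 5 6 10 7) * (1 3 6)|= |(1 3 6 10 7 2 8 9 5)|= 9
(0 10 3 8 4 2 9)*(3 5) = [10, 1, 9, 8, 2, 3, 6, 7, 4, 0, 5] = (0 10 5 3 8 4 2 9)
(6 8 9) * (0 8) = [8, 1, 2, 3, 4, 5, 0, 7, 9, 6] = (0 8 9 6)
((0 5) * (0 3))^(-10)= ((0 5 3))^(-10)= (0 3 5)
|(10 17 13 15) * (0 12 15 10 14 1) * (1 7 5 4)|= |(0 12 15 14 7 5 4 1)(10 17 13)|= 24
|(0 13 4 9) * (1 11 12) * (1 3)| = |(0 13 4 9)(1 11 12 3)| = 4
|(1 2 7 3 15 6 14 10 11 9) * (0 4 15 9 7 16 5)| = |(0 4 15 6 14 10 11 7 3 9 1 2 16 5)| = 14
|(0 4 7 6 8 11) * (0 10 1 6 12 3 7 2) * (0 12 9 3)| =60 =|(0 4 2 12)(1 6 8 11 10)(3 7 9)|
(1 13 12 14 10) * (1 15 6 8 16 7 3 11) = (1 13 12 14 10 15 6 8 16 7 3 11) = [0, 13, 2, 11, 4, 5, 8, 3, 16, 9, 15, 1, 14, 12, 10, 6, 7]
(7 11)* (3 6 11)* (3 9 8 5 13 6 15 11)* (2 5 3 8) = (2 5 13 6 8 3 15 11 7 9) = [0, 1, 5, 15, 4, 13, 8, 9, 3, 2, 10, 7, 12, 6, 14, 11]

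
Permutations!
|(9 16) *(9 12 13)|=4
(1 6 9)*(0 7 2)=(0 7 2)(1 6 9)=[7, 6, 0, 3, 4, 5, 9, 2, 8, 1]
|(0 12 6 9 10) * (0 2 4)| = |(0 12 6 9 10 2 4)| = 7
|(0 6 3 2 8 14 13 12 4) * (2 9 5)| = |(0 6 3 9 5 2 8 14 13 12 4)| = 11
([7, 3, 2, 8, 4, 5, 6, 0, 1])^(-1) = (0 7)(1 8 3)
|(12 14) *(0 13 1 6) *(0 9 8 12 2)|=|(0 13 1 6 9 8 12 14 2)|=9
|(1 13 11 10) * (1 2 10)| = 6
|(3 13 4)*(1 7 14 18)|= |(1 7 14 18)(3 13 4)|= 12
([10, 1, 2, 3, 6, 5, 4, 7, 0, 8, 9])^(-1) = [8, 1, 2, 3, 6, 5, 4, 7, 9, 10, 0]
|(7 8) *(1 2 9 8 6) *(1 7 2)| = |(2 9 8)(6 7)| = 6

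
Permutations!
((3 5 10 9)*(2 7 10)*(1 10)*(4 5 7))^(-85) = (10)(2 5 4)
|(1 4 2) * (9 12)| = |(1 4 2)(9 12)| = 6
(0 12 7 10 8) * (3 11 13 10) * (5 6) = [12, 1, 2, 11, 4, 6, 5, 3, 0, 9, 8, 13, 7, 10] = (0 12 7 3 11 13 10 8)(5 6)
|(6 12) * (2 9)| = |(2 9)(6 12)| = 2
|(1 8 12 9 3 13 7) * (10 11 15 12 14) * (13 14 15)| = 11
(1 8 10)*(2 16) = (1 8 10)(2 16) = [0, 8, 16, 3, 4, 5, 6, 7, 10, 9, 1, 11, 12, 13, 14, 15, 2]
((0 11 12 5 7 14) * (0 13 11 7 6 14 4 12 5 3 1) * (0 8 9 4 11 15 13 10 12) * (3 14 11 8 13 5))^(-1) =((0 7 8 9 4)(1 13 15 5 6 11 3)(10 12 14))^(-1) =(0 4 9 8 7)(1 3 11 6 5 15 13)(10 14 12)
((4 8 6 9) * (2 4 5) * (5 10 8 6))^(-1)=(2 5 8 10 9 6 4)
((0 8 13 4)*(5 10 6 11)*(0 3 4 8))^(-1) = (3 4)(5 11 6 10)(8 13)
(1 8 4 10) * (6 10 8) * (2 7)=[0, 6, 7, 3, 8, 5, 10, 2, 4, 9, 1]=(1 6 10)(2 7)(4 8)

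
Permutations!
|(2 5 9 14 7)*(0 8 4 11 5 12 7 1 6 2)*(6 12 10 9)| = |(0 8 4 11 5 6 2 10 9 14 1 12 7)| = 13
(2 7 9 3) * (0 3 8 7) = (0 3 2)(7 9 8) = [3, 1, 0, 2, 4, 5, 6, 9, 7, 8]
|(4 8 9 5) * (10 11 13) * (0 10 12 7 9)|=|(0 10 11 13 12 7 9 5 4 8)|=10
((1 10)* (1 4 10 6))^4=(10)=((1 6)(4 10))^4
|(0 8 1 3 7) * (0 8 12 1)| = |(0 12 1 3 7 8)| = 6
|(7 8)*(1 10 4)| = 6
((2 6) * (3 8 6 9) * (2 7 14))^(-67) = ((2 9 3 8 6 7 14))^(-67) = (2 8 14 3 7 9 6)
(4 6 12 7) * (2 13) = (2 13)(4 6 12 7) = [0, 1, 13, 3, 6, 5, 12, 4, 8, 9, 10, 11, 7, 2]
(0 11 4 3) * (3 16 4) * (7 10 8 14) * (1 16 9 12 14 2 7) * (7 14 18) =(0 11 3)(1 16 4 9 12 18 7 10 8 2 14) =[11, 16, 14, 0, 9, 5, 6, 10, 2, 12, 8, 3, 18, 13, 1, 15, 4, 17, 7]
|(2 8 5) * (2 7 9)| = 5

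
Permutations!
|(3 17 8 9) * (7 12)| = |(3 17 8 9)(7 12)| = 4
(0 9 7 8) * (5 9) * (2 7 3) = (0 5 9 3 2 7 8) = [5, 1, 7, 2, 4, 9, 6, 8, 0, 3]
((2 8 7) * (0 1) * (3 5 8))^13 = (0 1)(2 8 3 7 5)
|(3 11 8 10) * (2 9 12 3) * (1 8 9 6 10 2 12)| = 9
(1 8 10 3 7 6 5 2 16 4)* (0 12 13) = (0 12 13)(1 8 10 3 7 6 5 2 16 4) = [12, 8, 16, 7, 1, 2, 5, 6, 10, 9, 3, 11, 13, 0, 14, 15, 4]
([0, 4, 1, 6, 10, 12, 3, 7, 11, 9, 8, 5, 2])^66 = [0, 10, 4, 3, 8, 2, 6, 7, 5, 9, 11, 12, 1]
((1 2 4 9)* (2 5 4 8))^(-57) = (1 9 4 5)(2 8)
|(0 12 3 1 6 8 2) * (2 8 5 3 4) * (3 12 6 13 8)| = |(0 6 5 12 4 2)(1 13 8 3)| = 12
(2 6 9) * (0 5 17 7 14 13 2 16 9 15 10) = (0 5 17 7 14 13 2 6 15 10)(9 16) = [5, 1, 6, 3, 4, 17, 15, 14, 8, 16, 0, 11, 12, 2, 13, 10, 9, 7]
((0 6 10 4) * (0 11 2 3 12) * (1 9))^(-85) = (0 4 3 6 11 12 10 2)(1 9)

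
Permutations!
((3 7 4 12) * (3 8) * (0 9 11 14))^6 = (0 11)(3 7 4 12 8)(9 14)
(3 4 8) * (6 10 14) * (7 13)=(3 4 8)(6 10 14)(7 13)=[0, 1, 2, 4, 8, 5, 10, 13, 3, 9, 14, 11, 12, 7, 6]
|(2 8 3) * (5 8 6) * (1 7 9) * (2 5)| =|(1 7 9)(2 6)(3 5 8)| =6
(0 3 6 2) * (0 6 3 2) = (0 2 6) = [2, 1, 6, 3, 4, 5, 0]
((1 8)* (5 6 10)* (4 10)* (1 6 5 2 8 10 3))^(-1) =((1 10 2 8 6 4 3))^(-1) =(1 3 4 6 8 2 10)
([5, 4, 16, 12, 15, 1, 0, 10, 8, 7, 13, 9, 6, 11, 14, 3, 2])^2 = (16)(0 1 15 12)(3 6 5 4)(7 13 9 10 11)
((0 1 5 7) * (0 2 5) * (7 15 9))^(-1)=(0 1)(2 7 9 15 5)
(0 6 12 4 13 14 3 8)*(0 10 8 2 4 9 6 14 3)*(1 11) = [14, 11, 4, 2, 13, 5, 12, 7, 10, 6, 8, 1, 9, 3, 0] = (0 14)(1 11)(2 4 13 3)(6 12 9)(8 10)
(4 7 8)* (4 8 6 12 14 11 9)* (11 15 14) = (4 7 6 12 11 9)(14 15) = [0, 1, 2, 3, 7, 5, 12, 6, 8, 4, 10, 9, 11, 13, 15, 14]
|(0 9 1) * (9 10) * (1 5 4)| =6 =|(0 10 9 5 4 1)|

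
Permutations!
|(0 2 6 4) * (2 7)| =5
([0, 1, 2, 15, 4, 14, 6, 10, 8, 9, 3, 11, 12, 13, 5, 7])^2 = (3 7)(10 15)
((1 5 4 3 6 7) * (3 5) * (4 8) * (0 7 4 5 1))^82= (8)(1 6)(3 4)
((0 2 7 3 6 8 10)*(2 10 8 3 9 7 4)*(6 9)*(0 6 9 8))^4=((0 10 6 3 8)(2 4)(7 9))^4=(0 8 3 6 10)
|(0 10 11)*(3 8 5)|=3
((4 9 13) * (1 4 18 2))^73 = (1 4 9 13 18 2)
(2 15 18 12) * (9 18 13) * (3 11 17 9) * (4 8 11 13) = [0, 1, 15, 13, 8, 5, 6, 7, 11, 18, 10, 17, 2, 3, 14, 4, 16, 9, 12] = (2 15 4 8 11 17 9 18 12)(3 13)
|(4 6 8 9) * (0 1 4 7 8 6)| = 3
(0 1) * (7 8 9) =(0 1)(7 8 9) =[1, 0, 2, 3, 4, 5, 6, 8, 9, 7]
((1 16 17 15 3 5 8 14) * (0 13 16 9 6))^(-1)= (0 6 9 1 14 8 5 3 15 17 16 13)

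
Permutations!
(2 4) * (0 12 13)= [12, 1, 4, 3, 2, 5, 6, 7, 8, 9, 10, 11, 13, 0]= (0 12 13)(2 4)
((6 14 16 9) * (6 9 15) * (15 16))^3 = (16)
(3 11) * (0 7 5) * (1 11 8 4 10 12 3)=[7, 11, 2, 8, 10, 0, 6, 5, 4, 9, 12, 1, 3]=(0 7 5)(1 11)(3 8 4 10 12)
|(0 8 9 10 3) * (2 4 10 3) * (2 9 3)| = |(0 8 3)(2 4 10 9)| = 12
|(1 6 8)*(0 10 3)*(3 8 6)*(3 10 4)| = 3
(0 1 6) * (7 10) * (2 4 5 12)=(0 1 6)(2 4 5 12)(7 10)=[1, 6, 4, 3, 5, 12, 0, 10, 8, 9, 7, 11, 2]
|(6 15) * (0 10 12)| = |(0 10 12)(6 15)| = 6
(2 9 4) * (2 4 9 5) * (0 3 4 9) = [3, 1, 5, 4, 9, 2, 6, 7, 8, 0] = (0 3 4 9)(2 5)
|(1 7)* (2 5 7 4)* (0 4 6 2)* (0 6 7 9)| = 6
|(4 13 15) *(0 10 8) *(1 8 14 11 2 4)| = 10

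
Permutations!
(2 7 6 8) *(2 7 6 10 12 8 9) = (2 6 9)(7 10 12 8) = [0, 1, 6, 3, 4, 5, 9, 10, 7, 2, 12, 11, 8]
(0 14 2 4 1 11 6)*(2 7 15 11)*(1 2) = (0 14 7 15 11 6)(2 4) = [14, 1, 4, 3, 2, 5, 0, 15, 8, 9, 10, 6, 12, 13, 7, 11]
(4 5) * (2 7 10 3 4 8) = [0, 1, 7, 4, 5, 8, 6, 10, 2, 9, 3] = (2 7 10 3 4 5 8)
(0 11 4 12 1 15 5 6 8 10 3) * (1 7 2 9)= (0 11 4 12 7 2 9 1 15 5 6 8 10 3)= [11, 15, 9, 0, 12, 6, 8, 2, 10, 1, 3, 4, 7, 13, 14, 5]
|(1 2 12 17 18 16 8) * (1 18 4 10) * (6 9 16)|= 30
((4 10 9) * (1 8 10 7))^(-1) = ((1 8 10 9 4 7))^(-1) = (1 7 4 9 10 8)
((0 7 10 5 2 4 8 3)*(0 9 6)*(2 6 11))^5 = (2 11 9 3 8 4)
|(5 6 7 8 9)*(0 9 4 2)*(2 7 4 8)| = |(0 9 5 6 4 7 2)| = 7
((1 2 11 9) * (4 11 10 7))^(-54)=((1 2 10 7 4 11 9))^(-54)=(1 10 4 9 2 7 11)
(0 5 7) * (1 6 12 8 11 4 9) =[5, 6, 2, 3, 9, 7, 12, 0, 11, 1, 10, 4, 8] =(0 5 7)(1 6 12 8 11 4 9)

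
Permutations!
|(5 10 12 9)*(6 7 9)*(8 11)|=6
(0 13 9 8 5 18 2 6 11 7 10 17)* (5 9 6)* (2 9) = (0 13 6 11 7 10 17)(2 5 18 9 8) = [13, 1, 5, 3, 4, 18, 11, 10, 2, 8, 17, 7, 12, 6, 14, 15, 16, 0, 9]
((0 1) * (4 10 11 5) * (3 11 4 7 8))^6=(3 11 5 7 8)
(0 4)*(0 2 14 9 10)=(0 4 2 14 9 10)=[4, 1, 14, 3, 2, 5, 6, 7, 8, 10, 0, 11, 12, 13, 9]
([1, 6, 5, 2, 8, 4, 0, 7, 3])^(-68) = (0 1 6)(2 4 3 5 8)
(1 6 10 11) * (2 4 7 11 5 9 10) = (1 6 2 4 7 11)(5 9 10) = [0, 6, 4, 3, 7, 9, 2, 11, 8, 10, 5, 1]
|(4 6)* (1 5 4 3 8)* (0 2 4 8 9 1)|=9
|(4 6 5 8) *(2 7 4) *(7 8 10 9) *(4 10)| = 6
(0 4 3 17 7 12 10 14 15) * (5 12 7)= (0 4 3 17 5 12 10 14 15)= [4, 1, 2, 17, 3, 12, 6, 7, 8, 9, 14, 11, 10, 13, 15, 0, 16, 5]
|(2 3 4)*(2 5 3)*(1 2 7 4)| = |(1 2 7 4 5 3)| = 6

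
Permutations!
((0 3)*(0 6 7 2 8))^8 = ((0 3 6 7 2 8))^8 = (0 6 2)(3 7 8)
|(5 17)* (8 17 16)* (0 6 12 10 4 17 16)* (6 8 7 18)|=11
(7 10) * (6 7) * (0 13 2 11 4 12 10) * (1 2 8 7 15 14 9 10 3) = (0 13 8 7)(1 2 11 4 12 3)(6 15 14 9 10) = [13, 2, 11, 1, 12, 5, 15, 0, 7, 10, 6, 4, 3, 8, 9, 14]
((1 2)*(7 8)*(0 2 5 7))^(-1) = (0 8 7 5 1 2)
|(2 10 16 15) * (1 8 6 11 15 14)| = |(1 8 6 11 15 2 10 16 14)| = 9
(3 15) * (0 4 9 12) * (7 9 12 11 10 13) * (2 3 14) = (0 4 12)(2 3 15 14)(7 9 11 10 13) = [4, 1, 3, 15, 12, 5, 6, 9, 8, 11, 13, 10, 0, 7, 2, 14]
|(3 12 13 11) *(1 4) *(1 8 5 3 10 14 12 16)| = |(1 4 8 5 3 16)(10 14 12 13 11)| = 30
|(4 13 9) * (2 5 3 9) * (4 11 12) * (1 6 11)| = |(1 6 11 12 4 13 2 5 3 9)| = 10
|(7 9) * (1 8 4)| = 6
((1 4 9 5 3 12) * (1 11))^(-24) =((1 4 9 5 3 12 11))^(-24) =(1 3 4 12 9 11 5)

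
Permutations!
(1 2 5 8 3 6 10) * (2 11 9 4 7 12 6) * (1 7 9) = [0, 11, 5, 2, 9, 8, 10, 12, 3, 4, 7, 1, 6] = (1 11)(2 5 8 3)(4 9)(6 10 7 12)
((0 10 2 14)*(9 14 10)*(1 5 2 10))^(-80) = ((0 9 14)(1 5 2))^(-80) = (0 9 14)(1 5 2)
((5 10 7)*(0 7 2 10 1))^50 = (10)(0 5)(1 7) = ((0 7 5 1)(2 10))^50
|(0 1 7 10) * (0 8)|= 5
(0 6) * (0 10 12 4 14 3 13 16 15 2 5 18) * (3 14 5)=(0 6 10 12 4 5 18)(2 3 13 16 15)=[6, 1, 3, 13, 5, 18, 10, 7, 8, 9, 12, 11, 4, 16, 14, 2, 15, 17, 0]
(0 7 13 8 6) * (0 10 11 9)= (0 7 13 8 6 10 11 9)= [7, 1, 2, 3, 4, 5, 10, 13, 6, 0, 11, 9, 12, 8]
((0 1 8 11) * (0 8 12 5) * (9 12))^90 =((0 1 9 12 5)(8 11))^90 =(12)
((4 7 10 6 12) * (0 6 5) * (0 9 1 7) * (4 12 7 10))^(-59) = (12)(0 6 7 4)(1 10 5 9)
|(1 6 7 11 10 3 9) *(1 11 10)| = |(1 6 7 10 3 9 11)| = 7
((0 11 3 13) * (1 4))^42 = ((0 11 3 13)(1 4))^42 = (0 3)(11 13)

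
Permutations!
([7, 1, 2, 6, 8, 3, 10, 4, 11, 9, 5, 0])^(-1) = (0 11 8 4 7)(3 5 10 6)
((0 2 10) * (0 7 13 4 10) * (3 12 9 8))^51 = ((0 2)(3 12 9 8)(4 10 7 13))^51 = (0 2)(3 8 9 12)(4 13 7 10)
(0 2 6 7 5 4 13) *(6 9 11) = (0 2 9 11 6 7 5 4 13) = [2, 1, 9, 3, 13, 4, 7, 5, 8, 11, 10, 6, 12, 0]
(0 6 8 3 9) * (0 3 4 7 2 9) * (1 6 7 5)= (0 7 2 9 3)(1 6 8 4 5)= [7, 6, 9, 0, 5, 1, 8, 2, 4, 3]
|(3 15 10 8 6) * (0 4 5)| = 15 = |(0 4 5)(3 15 10 8 6)|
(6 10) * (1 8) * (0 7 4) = (0 7 4)(1 8)(6 10) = [7, 8, 2, 3, 0, 5, 10, 4, 1, 9, 6]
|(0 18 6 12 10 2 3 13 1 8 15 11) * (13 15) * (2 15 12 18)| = 42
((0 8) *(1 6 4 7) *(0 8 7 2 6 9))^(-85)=(0 9 1 7)(2 4 6)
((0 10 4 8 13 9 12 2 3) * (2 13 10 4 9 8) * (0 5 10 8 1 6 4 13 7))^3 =((0 13 1 6 4 2 3 5 10 9 12 7))^3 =(0 6 3 9)(1 2 10 7)(4 5 12 13)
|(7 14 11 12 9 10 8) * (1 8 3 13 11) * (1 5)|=30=|(1 8 7 14 5)(3 13 11 12 9 10)|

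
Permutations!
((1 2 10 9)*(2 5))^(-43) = (1 2 9 5 10)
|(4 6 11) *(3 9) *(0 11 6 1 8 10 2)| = |(0 11 4 1 8 10 2)(3 9)| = 14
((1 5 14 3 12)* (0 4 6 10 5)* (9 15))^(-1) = ((0 4 6 10 5 14 3 12 1)(9 15))^(-1) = (0 1 12 3 14 5 10 6 4)(9 15)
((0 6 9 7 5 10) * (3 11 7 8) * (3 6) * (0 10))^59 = (0 5 7 11 3)(6 8 9)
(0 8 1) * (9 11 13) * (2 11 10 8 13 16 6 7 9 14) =(0 13 14 2 11 16 6 7 9 10 8 1) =[13, 0, 11, 3, 4, 5, 7, 9, 1, 10, 8, 16, 12, 14, 2, 15, 6]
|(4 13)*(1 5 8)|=|(1 5 8)(4 13)|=6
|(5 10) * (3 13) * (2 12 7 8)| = 4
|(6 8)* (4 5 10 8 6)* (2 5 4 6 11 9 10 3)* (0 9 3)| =|(0 9 10 8 6 11 3 2 5)| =9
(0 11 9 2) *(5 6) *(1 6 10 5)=(0 11 9 2)(1 6)(5 10)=[11, 6, 0, 3, 4, 10, 1, 7, 8, 2, 5, 9]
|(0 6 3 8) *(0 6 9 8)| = 5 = |(0 9 8 6 3)|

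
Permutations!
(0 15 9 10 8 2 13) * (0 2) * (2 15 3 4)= (0 3 4 2 13 15 9 10 8)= [3, 1, 13, 4, 2, 5, 6, 7, 0, 10, 8, 11, 12, 15, 14, 9]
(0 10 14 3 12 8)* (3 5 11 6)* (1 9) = (0 10 14 5 11 6 3 12 8)(1 9) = [10, 9, 2, 12, 4, 11, 3, 7, 0, 1, 14, 6, 8, 13, 5]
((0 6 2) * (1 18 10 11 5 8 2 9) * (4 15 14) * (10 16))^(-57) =(0 8 11 16 1 6 2 5 10 18 9)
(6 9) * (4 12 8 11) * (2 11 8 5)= (2 11 4 12 5)(6 9)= [0, 1, 11, 3, 12, 2, 9, 7, 8, 6, 10, 4, 5]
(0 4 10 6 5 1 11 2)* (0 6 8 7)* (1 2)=(0 4 10 8 7)(1 11)(2 6 5)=[4, 11, 6, 3, 10, 2, 5, 0, 7, 9, 8, 1]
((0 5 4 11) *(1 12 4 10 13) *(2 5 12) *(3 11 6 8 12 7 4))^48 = (1 10 2 13 5)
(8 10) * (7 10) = (7 10 8) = [0, 1, 2, 3, 4, 5, 6, 10, 7, 9, 8]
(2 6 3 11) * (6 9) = (2 9 6 3 11) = [0, 1, 9, 11, 4, 5, 3, 7, 8, 6, 10, 2]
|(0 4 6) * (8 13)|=6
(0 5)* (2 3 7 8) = (0 5)(2 3 7 8) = [5, 1, 3, 7, 4, 0, 6, 8, 2]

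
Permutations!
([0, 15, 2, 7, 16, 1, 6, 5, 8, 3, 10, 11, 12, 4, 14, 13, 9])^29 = [0, 13, 2, 5, 9, 15, 6, 1, 8, 7, 10, 11, 12, 16, 14, 4, 3]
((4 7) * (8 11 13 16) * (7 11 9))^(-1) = (4 7 9 8 16 13 11)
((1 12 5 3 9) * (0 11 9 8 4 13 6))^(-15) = ((0 11 9 1 12 5 3 8 4 13 6))^(-15) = (0 8 1 6 3 9 13 5 11 4 12)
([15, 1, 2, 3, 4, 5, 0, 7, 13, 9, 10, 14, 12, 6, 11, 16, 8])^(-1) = [6, 1, 2, 3, 4, 5, 13, 7, 16, 9, 10, 14, 12, 8, 11, 0, 15]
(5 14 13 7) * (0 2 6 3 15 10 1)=(0 2 6 3 15 10 1)(5 14 13 7)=[2, 0, 6, 15, 4, 14, 3, 5, 8, 9, 1, 11, 12, 7, 13, 10]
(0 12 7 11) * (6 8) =(0 12 7 11)(6 8) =[12, 1, 2, 3, 4, 5, 8, 11, 6, 9, 10, 0, 7]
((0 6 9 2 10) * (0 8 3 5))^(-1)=((0 6 9 2 10 8 3 5))^(-1)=(0 5 3 8 10 2 9 6)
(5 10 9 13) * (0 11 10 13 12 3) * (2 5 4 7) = (0 11 10 9 12 3)(2 5 13 4 7) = [11, 1, 5, 0, 7, 13, 6, 2, 8, 12, 9, 10, 3, 4]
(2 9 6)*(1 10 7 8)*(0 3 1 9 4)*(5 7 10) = (10)(0 3 1 5 7 8 9 6 2 4) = [3, 5, 4, 1, 0, 7, 2, 8, 9, 6, 10]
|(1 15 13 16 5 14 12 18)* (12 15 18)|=10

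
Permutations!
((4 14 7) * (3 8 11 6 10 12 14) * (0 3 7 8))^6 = ((0 3)(4 7)(6 10 12 14 8 11))^6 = (14)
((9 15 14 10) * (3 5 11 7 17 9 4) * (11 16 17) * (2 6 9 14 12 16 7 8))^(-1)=(2 8 11 7 5 3 4 10 14 17 16 12 15 9 6)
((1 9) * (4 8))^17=(1 9)(4 8)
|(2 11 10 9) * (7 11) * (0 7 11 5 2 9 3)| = |(0 7 5 2 11 10 3)| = 7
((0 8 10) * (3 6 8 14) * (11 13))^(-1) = (0 10 8 6 3 14)(11 13)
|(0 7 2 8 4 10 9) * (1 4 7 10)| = 6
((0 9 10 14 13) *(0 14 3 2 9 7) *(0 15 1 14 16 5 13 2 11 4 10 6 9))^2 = (0 15 14)(1 2 7)(3 4)(5 16 13)(10 11)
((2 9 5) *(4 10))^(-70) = ((2 9 5)(4 10))^(-70) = (10)(2 5 9)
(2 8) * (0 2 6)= (0 2 8 6)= [2, 1, 8, 3, 4, 5, 0, 7, 6]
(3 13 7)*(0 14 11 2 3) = (0 14 11 2 3 13 7) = [14, 1, 3, 13, 4, 5, 6, 0, 8, 9, 10, 2, 12, 7, 11]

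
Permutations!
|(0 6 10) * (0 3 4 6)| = |(3 4 6 10)| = 4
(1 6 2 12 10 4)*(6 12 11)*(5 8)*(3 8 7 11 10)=(1 12 3 8 5 7 11 6 2 10 4)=[0, 12, 10, 8, 1, 7, 2, 11, 5, 9, 4, 6, 3]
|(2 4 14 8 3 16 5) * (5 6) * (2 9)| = 9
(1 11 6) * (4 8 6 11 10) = [0, 10, 2, 3, 8, 5, 1, 7, 6, 9, 4, 11] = (11)(1 10 4 8 6)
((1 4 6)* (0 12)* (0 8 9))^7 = (0 9 8 12)(1 4 6)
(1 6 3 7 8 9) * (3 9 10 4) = (1 6 9)(3 7 8 10 4) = [0, 6, 2, 7, 3, 5, 9, 8, 10, 1, 4]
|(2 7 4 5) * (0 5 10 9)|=|(0 5 2 7 4 10 9)|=7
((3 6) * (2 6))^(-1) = ((2 6 3))^(-1) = (2 3 6)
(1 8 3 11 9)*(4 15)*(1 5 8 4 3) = (1 4 15 3 11 9 5 8) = [0, 4, 2, 11, 15, 8, 6, 7, 1, 5, 10, 9, 12, 13, 14, 3]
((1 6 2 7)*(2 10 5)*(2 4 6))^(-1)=((1 2 7)(4 6 10 5))^(-1)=(1 7 2)(4 5 10 6)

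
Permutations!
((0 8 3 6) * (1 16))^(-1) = (0 6 3 8)(1 16)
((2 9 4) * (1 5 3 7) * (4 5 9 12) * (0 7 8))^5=((0 7 1 9 5 3 8)(2 12 4))^5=(0 3 9 7 8 5 1)(2 4 12)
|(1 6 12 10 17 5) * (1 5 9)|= 6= |(1 6 12 10 17 9)|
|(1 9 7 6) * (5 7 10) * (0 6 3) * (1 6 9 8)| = |(0 9 10 5 7 3)(1 8)| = 6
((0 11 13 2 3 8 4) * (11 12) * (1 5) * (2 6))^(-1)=((0 12 11 13 6 2 3 8 4)(1 5))^(-1)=(0 4 8 3 2 6 13 11 12)(1 5)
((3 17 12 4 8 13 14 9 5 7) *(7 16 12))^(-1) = (3 7 17)(4 12 16 5 9 14 13 8)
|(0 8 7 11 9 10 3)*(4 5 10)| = 9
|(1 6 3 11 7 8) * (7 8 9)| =|(1 6 3 11 8)(7 9)| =10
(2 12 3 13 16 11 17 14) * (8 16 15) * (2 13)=[0, 1, 12, 2, 4, 5, 6, 7, 16, 9, 10, 17, 3, 15, 13, 8, 11, 14]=(2 12 3)(8 16 11 17 14 13 15)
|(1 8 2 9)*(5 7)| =4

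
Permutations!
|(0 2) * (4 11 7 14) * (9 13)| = 4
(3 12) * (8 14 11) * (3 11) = (3 12 11 8 14) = [0, 1, 2, 12, 4, 5, 6, 7, 14, 9, 10, 8, 11, 13, 3]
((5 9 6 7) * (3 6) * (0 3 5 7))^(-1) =((0 3 6)(5 9))^(-1) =(0 6 3)(5 9)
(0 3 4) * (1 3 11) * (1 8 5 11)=(0 1 3 4)(5 11 8)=[1, 3, 2, 4, 0, 11, 6, 7, 5, 9, 10, 8]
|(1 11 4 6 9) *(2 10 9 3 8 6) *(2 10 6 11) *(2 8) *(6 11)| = |(1 8 6 3 2 11 4 10 9)| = 9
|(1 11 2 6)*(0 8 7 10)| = |(0 8 7 10)(1 11 2 6)| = 4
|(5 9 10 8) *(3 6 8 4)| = 7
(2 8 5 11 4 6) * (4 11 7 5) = (11)(2 8 4 6)(5 7) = [0, 1, 8, 3, 6, 7, 2, 5, 4, 9, 10, 11]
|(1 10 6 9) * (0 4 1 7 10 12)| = 4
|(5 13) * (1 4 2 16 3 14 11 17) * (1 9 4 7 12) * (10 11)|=|(1 7 12)(2 16 3 14 10 11 17 9 4)(5 13)|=18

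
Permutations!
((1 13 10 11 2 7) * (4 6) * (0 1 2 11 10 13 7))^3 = ((13)(0 1 7 2)(4 6))^3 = (13)(0 2 7 1)(4 6)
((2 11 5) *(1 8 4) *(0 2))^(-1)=(0 5 11 2)(1 4 8)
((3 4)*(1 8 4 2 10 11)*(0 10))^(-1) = ((0 10 11 1 8 4 3 2))^(-1) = (0 2 3 4 8 1 11 10)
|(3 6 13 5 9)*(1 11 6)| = |(1 11 6 13 5 9 3)| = 7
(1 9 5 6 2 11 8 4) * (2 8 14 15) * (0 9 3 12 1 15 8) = (0 9 5 6)(1 3 12)(2 11 14 8 4 15) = [9, 3, 11, 12, 15, 6, 0, 7, 4, 5, 10, 14, 1, 13, 8, 2]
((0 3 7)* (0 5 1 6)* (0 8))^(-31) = (0 1 3 6 7 8 5)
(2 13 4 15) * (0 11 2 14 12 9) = (0 11 2 13 4 15 14 12 9) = [11, 1, 13, 3, 15, 5, 6, 7, 8, 0, 10, 2, 9, 4, 12, 14]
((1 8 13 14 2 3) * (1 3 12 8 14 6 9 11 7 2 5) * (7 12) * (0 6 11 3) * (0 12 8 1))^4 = ((0 6 9 3 12 1 14 5)(2 7)(8 13 11))^4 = (0 12)(1 6)(3 5)(8 13 11)(9 14)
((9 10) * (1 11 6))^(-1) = ((1 11 6)(9 10))^(-1) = (1 6 11)(9 10)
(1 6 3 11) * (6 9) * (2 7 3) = (1 9 6 2 7 3 11) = [0, 9, 7, 11, 4, 5, 2, 3, 8, 6, 10, 1]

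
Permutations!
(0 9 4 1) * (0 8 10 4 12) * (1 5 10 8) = [9, 1, 2, 3, 5, 10, 6, 7, 8, 12, 4, 11, 0] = (0 9 12)(4 5 10)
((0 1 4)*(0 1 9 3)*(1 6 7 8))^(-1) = (0 3 9)(1 8 7 6 4)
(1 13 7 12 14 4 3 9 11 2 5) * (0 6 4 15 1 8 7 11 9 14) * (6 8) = [8, 13, 5, 14, 3, 6, 4, 12, 7, 9, 10, 2, 0, 11, 15, 1] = (0 8 7 12)(1 13 11 2 5 6 4 3 14 15)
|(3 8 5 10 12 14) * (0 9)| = |(0 9)(3 8 5 10 12 14)| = 6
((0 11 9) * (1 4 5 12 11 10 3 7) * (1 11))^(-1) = (0 9 11 7 3 10)(1 12 5 4) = ((0 10 3 7 11 9)(1 4 5 12))^(-1)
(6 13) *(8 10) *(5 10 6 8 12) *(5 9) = (5 10 12 9)(6 13 8) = [0, 1, 2, 3, 4, 10, 13, 7, 6, 5, 12, 11, 9, 8]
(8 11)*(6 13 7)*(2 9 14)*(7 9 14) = (2 14)(6 13 9 7)(8 11) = [0, 1, 14, 3, 4, 5, 13, 6, 11, 7, 10, 8, 12, 9, 2]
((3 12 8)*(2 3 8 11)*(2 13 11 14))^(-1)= ((2 3 12 14)(11 13))^(-1)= (2 14 12 3)(11 13)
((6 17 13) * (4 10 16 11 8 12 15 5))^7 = ((4 10 16 11 8 12 15 5)(6 17 13))^7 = (4 5 15 12 8 11 16 10)(6 17 13)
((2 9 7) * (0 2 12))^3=((0 2 9 7 12))^3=(0 7 2 12 9)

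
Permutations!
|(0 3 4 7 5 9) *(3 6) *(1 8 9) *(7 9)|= |(0 6 3 4 9)(1 8 7 5)|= 20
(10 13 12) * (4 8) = (4 8)(10 13 12) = [0, 1, 2, 3, 8, 5, 6, 7, 4, 9, 13, 11, 10, 12]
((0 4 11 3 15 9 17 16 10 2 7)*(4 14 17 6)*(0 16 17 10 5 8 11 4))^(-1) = (17)(0 6 9 15 3 11 8 5 16 7 2 10 14)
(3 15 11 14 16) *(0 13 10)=(0 13 10)(3 15 11 14 16)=[13, 1, 2, 15, 4, 5, 6, 7, 8, 9, 0, 14, 12, 10, 16, 11, 3]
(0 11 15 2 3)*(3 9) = [11, 1, 9, 0, 4, 5, 6, 7, 8, 3, 10, 15, 12, 13, 14, 2] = (0 11 15 2 9 3)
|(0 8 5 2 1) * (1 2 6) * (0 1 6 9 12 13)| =|(0 8 5 9 12 13)| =6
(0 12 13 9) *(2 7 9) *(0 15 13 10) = [12, 1, 7, 3, 4, 5, 6, 9, 8, 15, 0, 11, 10, 2, 14, 13] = (0 12 10)(2 7 9 15 13)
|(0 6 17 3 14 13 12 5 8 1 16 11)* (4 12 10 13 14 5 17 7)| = 12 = |(0 6 7 4 12 17 3 5 8 1 16 11)(10 13)|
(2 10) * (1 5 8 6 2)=[0, 5, 10, 3, 4, 8, 2, 7, 6, 9, 1]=(1 5 8 6 2 10)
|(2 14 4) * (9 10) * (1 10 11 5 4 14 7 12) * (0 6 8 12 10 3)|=|(14)(0 6 8 12 1 3)(2 7 10 9 11 5 4)|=42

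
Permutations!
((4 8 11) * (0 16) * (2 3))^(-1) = (0 16)(2 3)(4 11 8)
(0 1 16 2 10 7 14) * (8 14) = (0 1 16 2 10 7 8 14) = [1, 16, 10, 3, 4, 5, 6, 8, 14, 9, 7, 11, 12, 13, 0, 15, 2]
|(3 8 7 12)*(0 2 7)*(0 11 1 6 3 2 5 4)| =15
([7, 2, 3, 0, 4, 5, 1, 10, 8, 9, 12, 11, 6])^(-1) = (0 3 2 1 6 12 10 7)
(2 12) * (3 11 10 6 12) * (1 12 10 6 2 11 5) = [0, 12, 3, 5, 4, 1, 10, 7, 8, 9, 2, 6, 11] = (1 12 11 6 10 2 3 5)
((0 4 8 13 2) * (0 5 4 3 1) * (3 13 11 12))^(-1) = (0 1 3 12 11 8 4 5 2 13)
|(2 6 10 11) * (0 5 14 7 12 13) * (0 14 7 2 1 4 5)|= 11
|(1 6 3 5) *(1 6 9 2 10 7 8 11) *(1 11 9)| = 15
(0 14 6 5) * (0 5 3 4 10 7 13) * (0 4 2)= (0 14 6 3 2)(4 10 7 13)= [14, 1, 0, 2, 10, 5, 3, 13, 8, 9, 7, 11, 12, 4, 6]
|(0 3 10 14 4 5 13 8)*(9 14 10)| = 8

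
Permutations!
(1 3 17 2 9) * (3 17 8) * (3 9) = [0, 17, 3, 8, 4, 5, 6, 7, 9, 1, 10, 11, 12, 13, 14, 15, 16, 2] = (1 17 2 3 8 9)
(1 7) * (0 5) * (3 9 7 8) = (0 5)(1 8 3 9 7) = [5, 8, 2, 9, 4, 0, 6, 1, 3, 7]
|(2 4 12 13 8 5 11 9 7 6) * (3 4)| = 11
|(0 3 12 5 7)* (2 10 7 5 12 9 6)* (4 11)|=14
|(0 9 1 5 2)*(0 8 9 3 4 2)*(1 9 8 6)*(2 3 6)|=4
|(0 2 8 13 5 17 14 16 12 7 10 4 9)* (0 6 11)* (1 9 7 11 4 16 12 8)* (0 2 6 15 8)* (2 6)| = |(0 2 1 9 15 8 13 5 17 14 12 11 6 4 7 10 16)| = 17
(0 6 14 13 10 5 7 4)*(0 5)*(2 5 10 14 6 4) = (0 4 10)(2 5 7)(13 14) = [4, 1, 5, 3, 10, 7, 6, 2, 8, 9, 0, 11, 12, 14, 13]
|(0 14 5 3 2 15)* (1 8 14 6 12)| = |(0 6 12 1 8 14 5 3 2 15)| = 10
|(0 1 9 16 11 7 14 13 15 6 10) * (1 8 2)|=13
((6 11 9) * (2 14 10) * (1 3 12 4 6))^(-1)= (1 9 11 6 4 12 3)(2 10 14)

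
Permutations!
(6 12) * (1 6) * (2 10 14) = (1 6 12)(2 10 14) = [0, 6, 10, 3, 4, 5, 12, 7, 8, 9, 14, 11, 1, 13, 2]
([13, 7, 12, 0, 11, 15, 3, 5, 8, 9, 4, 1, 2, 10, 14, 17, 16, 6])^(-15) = (0 17 7 4)(1 10 3 15)(2 12)(5 11 13 6)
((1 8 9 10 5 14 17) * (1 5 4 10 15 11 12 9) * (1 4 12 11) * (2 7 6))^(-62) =(1 8 4 10 12 9 15)(2 7 6)(5 14 17)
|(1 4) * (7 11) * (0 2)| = 2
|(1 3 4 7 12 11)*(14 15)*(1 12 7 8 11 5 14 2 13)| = 11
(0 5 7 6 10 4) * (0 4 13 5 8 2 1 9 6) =(0 8 2 1 9 6 10 13 5 7) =[8, 9, 1, 3, 4, 7, 10, 0, 2, 6, 13, 11, 12, 5]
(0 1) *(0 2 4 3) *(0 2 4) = (0 1 4 3 2) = [1, 4, 0, 2, 3]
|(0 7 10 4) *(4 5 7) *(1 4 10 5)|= |(0 10 1 4)(5 7)|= 4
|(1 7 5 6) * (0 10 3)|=12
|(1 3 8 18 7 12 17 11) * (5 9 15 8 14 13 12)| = 42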